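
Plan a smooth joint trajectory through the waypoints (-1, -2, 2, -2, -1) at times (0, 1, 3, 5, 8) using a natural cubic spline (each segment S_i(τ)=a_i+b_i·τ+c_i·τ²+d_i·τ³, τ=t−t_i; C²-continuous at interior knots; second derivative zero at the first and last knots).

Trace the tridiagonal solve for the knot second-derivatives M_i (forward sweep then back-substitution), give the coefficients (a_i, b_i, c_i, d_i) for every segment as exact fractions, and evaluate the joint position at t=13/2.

  seg 0: a=-1 b=-275/156 c=0 d=119/156
  seg 1: a=-2 b=41/78 c=119/52 d=-121/156
  seg 2: a=2 b=29/78 c=-123/52 d=23/39
  seg 3: a=-2 b=-157/78 c=61/52 d=-61/468
S(13/2) = -1173/416

Δ: Δ0=-1, Δ1=2, Δ2=-2, Δ3=1/3
row 1: diag=6, rhs=18; c'=1/3, d'=3
row 2: denom=8−2·1/3=22/3; d'=(-24−2·3)/(22/3)=-45/11
row 3: denom=10−2·3/11=104/11; d'=(14−2·-45/11)/(104/11)=61/26
back: M3=61/26
back: M2=-45/11−3/11·61/26=-123/26
back: M1=3−1/3·-123/26=119/26
M: M0=0, M1=119/26, M2=-123/26, M3=61/26, M4=0
seg 0: a=-1, c=M0/2=0, d=(M1−M0)/(6·1)=119/156, b=Δ0−h0·(2M0+M1)/6=-275/156
seg 1: a=-2, c=M1/2=119/52, d=(M2−M1)/(6·2)=-121/156, b=Δ1−h1·(2M1+M2)/6=41/78
seg 2: a=2, c=M2/2=-123/52, d=(M3−M2)/(6·2)=23/39, b=Δ2−h2·(2M2+M3)/6=29/78
seg 3: a=-2, c=M3/2=61/52, d=(M4−M3)/(6·3)=-61/468, b=Δ3−h3·(2M3+M4)/6=-157/78
t_q=13/2 → seg 3, τ=3/2; S=-2+-157/78·τ+61/52·τ²+-61/468·τ³=-1173/416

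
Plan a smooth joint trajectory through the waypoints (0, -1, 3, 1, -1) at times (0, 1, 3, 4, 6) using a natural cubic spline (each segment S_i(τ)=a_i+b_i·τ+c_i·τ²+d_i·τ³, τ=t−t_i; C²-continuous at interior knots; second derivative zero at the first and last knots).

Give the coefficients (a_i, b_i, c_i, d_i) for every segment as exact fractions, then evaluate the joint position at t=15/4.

  seg 0: a=0 b=-11/6 c=0 d=5/6
  seg 1: a=-1 b=2/3 c=5/2 d=-11/12
  seg 2: a=3 b=-1/3 c=-3 d=4/3
  seg 3: a=1 b=-7/3 c=1 d=-1/6
S(15/4) = 13/8

Δ: Δ0=-1, Δ1=2, Δ2=-2, Δ3=-1
row 1: diag=6, rhs=18; c'=1/3, d'=3
row 2: denom=6−2·1/3=16/3; d'=(-24−2·3)/(16/3)=-45/8
row 3: denom=6−1·3/16=93/16; d'=(6−1·-45/8)/(93/16)=2
back: M3=2
back: M2=-45/8−3/16·2=-6
back: M1=3−1/3·-6=5
M: M0=0, M1=5, M2=-6, M3=2, M4=0
seg 0: a=0, c=M0/2=0, d=(M1−M0)/(6·1)=5/6, b=Δ0−h0·(2M0+M1)/6=-11/6
seg 1: a=-1, c=M1/2=5/2, d=(M2−M1)/(6·2)=-11/12, b=Δ1−h1·(2M1+M2)/6=2/3
seg 2: a=3, c=M2/2=-3, d=(M3−M2)/(6·1)=4/3, b=Δ2−h2·(2M2+M3)/6=-1/3
seg 3: a=1, c=M3/2=1, d=(M4−M3)/(6·2)=-1/6, b=Δ3−h3·(2M3+M4)/6=-7/3
t_q=15/4 → seg 2, τ=3/4; S=3+-1/3·τ+-3·τ²+4/3·τ³=13/8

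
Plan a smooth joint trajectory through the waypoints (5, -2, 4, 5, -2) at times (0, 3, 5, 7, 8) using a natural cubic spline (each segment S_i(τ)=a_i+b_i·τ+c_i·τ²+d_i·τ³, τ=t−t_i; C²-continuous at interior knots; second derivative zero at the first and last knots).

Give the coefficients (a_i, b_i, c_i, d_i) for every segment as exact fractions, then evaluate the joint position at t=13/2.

  seg 0: a=5 b=-157/39 c=0 d=22/117
  seg 1: a=-2 b=41/39 c=22/13 d=-14/39
  seg 2: a=4 b=137/39 c=-6/13 d=-163/312
  seg 3: a=5 b=-359/78 c=-187/52 d=187/156
S(13/2) = 5381/832

Δ: Δ0=-7/3, Δ1=3, Δ2=1/2, Δ3=-7
row 1: diag=10, rhs=32; c'=1/5, d'=16/5
row 2: denom=8−2·1/5=38/5; d'=(-15−2·16/5)/(38/5)=-107/38
row 3: denom=6−2·5/19=104/19; d'=(-45−2·-107/38)/(104/19)=-187/26
back: M3=-187/26
back: M2=-107/38−5/19·-187/26=-12/13
back: M1=16/5−1/5·-12/13=44/13
M: M0=0, M1=44/13, M2=-12/13, M3=-187/26, M4=0
seg 0: a=5, c=M0/2=0, d=(M1−M0)/(6·3)=22/117, b=Δ0−h0·(2M0+M1)/6=-157/39
seg 1: a=-2, c=M1/2=22/13, d=(M2−M1)/(6·2)=-14/39, b=Δ1−h1·(2M1+M2)/6=41/39
seg 2: a=4, c=M2/2=-6/13, d=(M3−M2)/(6·2)=-163/312, b=Δ2−h2·(2M2+M3)/6=137/39
seg 3: a=5, c=M3/2=-187/52, d=(M4−M3)/(6·1)=187/156, b=Δ3−h3·(2M3+M4)/6=-359/78
t_q=13/2 → seg 2, τ=3/2; S=4+137/39·τ+-6/13·τ²+-163/312·τ³=5381/832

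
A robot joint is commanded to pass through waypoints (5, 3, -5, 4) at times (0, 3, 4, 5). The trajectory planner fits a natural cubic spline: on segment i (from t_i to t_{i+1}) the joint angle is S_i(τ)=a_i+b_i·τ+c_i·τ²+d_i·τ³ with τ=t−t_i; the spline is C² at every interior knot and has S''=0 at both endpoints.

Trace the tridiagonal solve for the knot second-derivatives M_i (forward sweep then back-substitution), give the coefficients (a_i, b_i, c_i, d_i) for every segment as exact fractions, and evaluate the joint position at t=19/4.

Δ: Δ0=-2/3, Δ1=-8, Δ2=9
row 1: diag=8, rhs=-44; c'=1/8, d'=-11/2
row 2: denom=4−1·1/8=31/8; d'=(102−1·-11/2)/(31/8)=860/31
back: M2=860/31
back: M1=-11/2−1/8·860/31=-278/31
M: M0=0, M1=-278/31, M2=860/31, M3=0
seg 0: a=5, c=M0/2=0, d=(M1−M0)/(6·3)=-139/279, b=Δ0−h0·(2M0+M1)/6=355/93
seg 1: a=3, c=M1/2=-139/31, d=(M2−M1)/(6·1)=569/93, b=Δ1−h1·(2M1+M2)/6=-896/93
seg 2: a=-5, c=M2/2=430/31, d=(M3−M2)/(6·1)=-430/93, b=Δ2−h2·(2M2+M3)/6=-23/93
t_q=19/4 → seg 2, τ=3/4; S=-5+-23/93·τ+430/31·τ²+-430/93·τ³=661/992

  seg 0: a=5 b=355/93 c=0 d=-139/279
  seg 1: a=3 b=-896/93 c=-139/31 d=569/93
  seg 2: a=-5 b=-23/93 c=430/31 d=-430/93
S(19/4) = 661/992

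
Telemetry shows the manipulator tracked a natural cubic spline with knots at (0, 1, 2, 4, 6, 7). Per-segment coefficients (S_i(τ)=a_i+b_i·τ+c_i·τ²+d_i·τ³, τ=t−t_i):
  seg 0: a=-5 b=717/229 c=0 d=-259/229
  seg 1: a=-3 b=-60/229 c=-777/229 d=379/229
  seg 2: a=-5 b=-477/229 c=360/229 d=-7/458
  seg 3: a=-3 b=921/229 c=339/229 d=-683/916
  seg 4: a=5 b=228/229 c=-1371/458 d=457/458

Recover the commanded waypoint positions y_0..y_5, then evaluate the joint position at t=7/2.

y_0 = S_0(0) = a_0 = -5
y_1 = S_1(0) = a_1 = -3
y_2 = S_2(0) = a_2 = -5
y_3 = S_3(0) = a_3 = -3
y_4 = S_4(0) = a_4 = 5
y_5 = S_4(1) = 4
t_q=7/2 is in segment 2 (τ=3/2); S_2(τ)=-16997/3664

y_0=-5 y_1=-3 y_2=-5 y_3=-3 y_4=5 y_5=4
S(7/2) = -16997/3664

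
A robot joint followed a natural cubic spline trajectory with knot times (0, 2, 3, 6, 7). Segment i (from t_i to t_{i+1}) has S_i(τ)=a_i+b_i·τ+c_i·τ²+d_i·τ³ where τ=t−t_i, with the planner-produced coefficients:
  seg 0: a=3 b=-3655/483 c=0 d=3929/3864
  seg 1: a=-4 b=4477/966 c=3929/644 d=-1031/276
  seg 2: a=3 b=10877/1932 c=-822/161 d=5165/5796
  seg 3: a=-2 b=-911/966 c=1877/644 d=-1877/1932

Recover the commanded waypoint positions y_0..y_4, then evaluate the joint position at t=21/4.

y_0=3 y_1=-4 y_2=3 y_3=-2 y_4=-1
S(21/4) = -1203/41216

y_0 = S_0(0) = a_0 = 3
y_1 = S_1(0) = a_1 = -4
y_2 = S_2(0) = a_2 = 3
y_3 = S_3(0) = a_3 = -2
y_4 = S_3(1) = -1
t_q=21/4 is in segment 2 (τ=9/4); S_2(τ)=-1203/41216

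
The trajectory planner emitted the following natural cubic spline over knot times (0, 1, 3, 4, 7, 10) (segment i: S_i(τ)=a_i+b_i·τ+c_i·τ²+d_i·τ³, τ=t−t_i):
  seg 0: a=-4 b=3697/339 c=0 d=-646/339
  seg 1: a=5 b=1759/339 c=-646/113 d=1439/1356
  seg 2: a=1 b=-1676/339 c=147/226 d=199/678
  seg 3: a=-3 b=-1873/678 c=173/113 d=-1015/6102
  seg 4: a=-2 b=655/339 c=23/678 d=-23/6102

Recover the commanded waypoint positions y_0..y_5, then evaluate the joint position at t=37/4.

y_0=-4 y_1=5 y_2=1 y_3=-3 y_4=-2 y_5=4
S(37/4) = 35815/14464

y_0 = S_0(0) = a_0 = -4
y_1 = S_1(0) = a_1 = 5
y_2 = S_2(0) = a_2 = 1
y_3 = S_3(0) = a_3 = -3
y_4 = S_4(0) = a_4 = -2
y_5 = S_4(3) = 4
t_q=37/4 is in segment 4 (τ=9/4); S_4(τ)=35815/14464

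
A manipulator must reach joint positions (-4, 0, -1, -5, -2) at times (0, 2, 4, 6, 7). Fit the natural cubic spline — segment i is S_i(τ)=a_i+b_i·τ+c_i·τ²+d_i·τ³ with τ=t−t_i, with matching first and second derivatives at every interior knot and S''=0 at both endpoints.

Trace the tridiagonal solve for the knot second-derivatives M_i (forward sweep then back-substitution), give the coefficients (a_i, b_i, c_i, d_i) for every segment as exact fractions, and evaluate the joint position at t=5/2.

Δ: Δ0=2, Δ1=-1/2, Δ2=-2, Δ3=3
row 1: diag=8, rhs=-15; c'=1/4, d'=-15/8
row 2: denom=8−2·1/4=15/2; d'=(-9−2·-15/8)/(15/2)=-7/10
row 3: denom=6−2·4/15=82/15; d'=(30−2·-7/10)/(82/15)=471/82
back: M3=471/82
back: M2=-7/10−4/15·471/82=-183/82
back: M1=-15/8−1/4·-183/82=-54/41
M: M0=0, M1=-54/41, M2=-183/82, M3=471/82, M4=0
seg 0: a=-4, c=M0/2=0, d=(M1−M0)/(6·2)=-9/82, b=Δ0−h0·(2M0+M1)/6=100/41
seg 1: a=0, c=M1/2=-27/41, d=(M2−M1)/(6·2)=-25/328, b=Δ1−h1·(2M1+M2)/6=46/41
seg 2: a=-1, c=M2/2=-183/164, d=(M3−M2)/(6·2)=109/164, b=Δ2−h2·(2M2+M3)/6=-199/82
seg 3: a=-5, c=M3/2=471/164, d=(M4−M3)/(6·1)=-157/164, b=Δ3−h3·(2M3+M4)/6=89/82
t_q=5/2 → seg 1, τ=1/2; S=0+46/41·τ+-27/41·τ²+-25/328·τ³=1015/2624

  seg 0: a=-4 b=100/41 c=0 d=-9/82
  seg 1: a=0 b=46/41 c=-27/41 d=-25/328
  seg 2: a=-1 b=-199/82 c=-183/164 d=109/164
  seg 3: a=-5 b=89/82 c=471/164 d=-157/164
S(5/2) = 1015/2624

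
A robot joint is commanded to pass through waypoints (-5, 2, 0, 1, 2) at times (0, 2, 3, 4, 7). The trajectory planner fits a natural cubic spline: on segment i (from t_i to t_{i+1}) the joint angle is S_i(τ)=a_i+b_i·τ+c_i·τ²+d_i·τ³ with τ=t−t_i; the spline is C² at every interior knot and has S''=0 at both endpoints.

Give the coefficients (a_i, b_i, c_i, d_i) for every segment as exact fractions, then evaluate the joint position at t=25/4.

  seg 0: a=-5 b=1520/267 c=0 d=-1171/2136
  seg 1: a=2 b=-473/534 c=-1171/356 d=2323/1068
  seg 2: a=0 b=-1003/1068 c=288/89 d=-1385/1068
  seg 3: a=1 b=877/534 c=-233/356 d=233/3204
S(25/4) = 50357/22784

Δ: Δ0=7/2, Δ1=-2, Δ2=1, Δ3=1/3
row 1: diag=6, rhs=-33; c'=1/6, d'=-11/2
row 2: denom=4−1·1/6=23/6; d'=(18−1·-11/2)/(23/6)=141/23
row 3: denom=8−1·6/23=178/23; d'=(-4−1·141/23)/(178/23)=-233/178
back: M3=-233/178
back: M2=141/23−6/23·-233/178=576/89
back: M1=-11/2−1/6·576/89=-1171/178
M: M0=0, M1=-1171/178, M2=576/89, M3=-233/178, M4=0
seg 0: a=-5, c=M0/2=0, d=(M1−M0)/(6·2)=-1171/2136, b=Δ0−h0·(2M0+M1)/6=1520/267
seg 1: a=2, c=M1/2=-1171/356, d=(M2−M1)/(6·1)=2323/1068, b=Δ1−h1·(2M1+M2)/6=-473/534
seg 2: a=0, c=M2/2=288/89, d=(M3−M2)/(6·1)=-1385/1068, b=Δ2−h2·(2M2+M3)/6=-1003/1068
seg 3: a=1, c=M3/2=-233/356, d=(M4−M3)/(6·3)=233/3204, b=Δ3−h3·(2M3+M4)/6=877/534
t_q=25/4 → seg 3, τ=9/4; S=1+877/534·τ+-233/356·τ²+233/3204·τ³=50357/22784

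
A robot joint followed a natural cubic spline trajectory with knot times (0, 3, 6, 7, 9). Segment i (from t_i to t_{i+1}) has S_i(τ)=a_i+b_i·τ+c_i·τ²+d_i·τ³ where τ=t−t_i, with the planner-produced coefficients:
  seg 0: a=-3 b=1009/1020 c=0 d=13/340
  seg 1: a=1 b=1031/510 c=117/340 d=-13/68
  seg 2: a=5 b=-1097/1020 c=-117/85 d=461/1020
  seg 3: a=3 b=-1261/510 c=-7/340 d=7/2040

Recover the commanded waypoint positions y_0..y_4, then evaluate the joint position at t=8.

y_0=-3 y_1=1 y_2=5 y_3=3 y_4=-2
S(8) = 347/680

y_0 = S_0(0) = a_0 = -3
y_1 = S_1(0) = a_1 = 1
y_2 = S_2(0) = a_2 = 5
y_3 = S_3(0) = a_3 = 3
y_4 = S_3(2) = -2
t_q=8 is in segment 3 (τ=1); S_3(τ)=347/680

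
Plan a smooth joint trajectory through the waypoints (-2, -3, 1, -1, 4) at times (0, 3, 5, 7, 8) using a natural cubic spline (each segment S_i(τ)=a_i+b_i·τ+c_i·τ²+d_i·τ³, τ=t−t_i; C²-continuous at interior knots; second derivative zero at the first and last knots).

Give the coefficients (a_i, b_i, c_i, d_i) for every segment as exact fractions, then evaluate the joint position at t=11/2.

Δ: Δ0=-1/3, Δ1=2, Δ2=-1, Δ3=5
row 1: diag=10, rhs=14; c'=1/5, d'=7/5
row 2: denom=8−2·1/5=38/5; d'=(-18−2·7/5)/(38/5)=-52/19
row 3: denom=6−2·5/19=104/19; d'=(36−2·-52/19)/(104/19)=197/26
back: M3=197/26
back: M2=-52/19−5/19·197/26=-123/26
back: M1=7/5−1/5·-123/26=61/26
M: M0=0, M1=61/26, M2=-123/26, M3=197/26, M4=0
seg 0: a=-2, c=M0/2=0, d=(M1−M0)/(6·3)=61/468, b=Δ0−h0·(2M0+M1)/6=-235/156
seg 1: a=-3, c=M1/2=61/52, d=(M2−M1)/(6·2)=-23/39, b=Δ1−h1·(2M1+M2)/6=157/78
seg 2: a=1, c=M2/2=-123/52, d=(M3−M2)/(6·2)=40/39, b=Δ2−h2·(2M2+M3)/6=-29/78
seg 3: a=-1, c=M3/2=197/52, d=(M4−M3)/(6·1)=-197/156, b=Δ3−h3·(2M3+M4)/6=193/78
t_q=11/2 → seg 2, τ=1/2; S=1+-29/78·τ+-123/52·τ²+40/39·τ³=73/208

  seg 0: a=-2 b=-235/156 c=0 d=61/468
  seg 1: a=-3 b=157/78 c=61/52 d=-23/39
  seg 2: a=1 b=-29/78 c=-123/52 d=40/39
  seg 3: a=-1 b=193/78 c=197/52 d=-197/156
S(11/2) = 73/208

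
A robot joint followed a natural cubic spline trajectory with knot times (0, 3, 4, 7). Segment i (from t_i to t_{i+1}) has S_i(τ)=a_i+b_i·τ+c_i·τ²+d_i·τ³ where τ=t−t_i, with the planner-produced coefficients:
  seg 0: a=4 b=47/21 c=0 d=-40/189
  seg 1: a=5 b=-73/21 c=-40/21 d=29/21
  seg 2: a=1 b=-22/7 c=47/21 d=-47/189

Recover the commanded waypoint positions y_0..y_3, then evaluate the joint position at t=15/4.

y_0=4 y_1=5 y_2=1 y_3=5
S(15/4) = 853/448

y_0 = S_0(0) = a_0 = 4
y_1 = S_1(0) = a_1 = 5
y_2 = S_2(0) = a_2 = 1
y_3 = S_2(3) = 5
t_q=15/4 is in segment 1 (τ=3/4); S_1(τ)=853/448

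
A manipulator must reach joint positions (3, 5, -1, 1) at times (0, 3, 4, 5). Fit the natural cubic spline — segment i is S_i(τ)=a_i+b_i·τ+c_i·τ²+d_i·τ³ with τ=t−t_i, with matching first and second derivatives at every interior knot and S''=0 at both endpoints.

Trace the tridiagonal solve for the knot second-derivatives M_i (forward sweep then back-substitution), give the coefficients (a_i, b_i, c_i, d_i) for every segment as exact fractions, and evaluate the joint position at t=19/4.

Δ: Δ0=2/3, Δ1=-6, Δ2=2
row 1: diag=8, rhs=-40; c'=1/8, d'=-5
row 2: denom=4−1·1/8=31/8; d'=(48−1·-5)/(31/8)=424/31
back: M2=424/31
back: M1=-5−1/8·424/31=-208/31
M: M0=0, M1=-208/31, M2=424/31, M3=0
seg 0: a=3, c=M0/2=0, d=(M1−M0)/(6·3)=-104/279, b=Δ0−h0·(2M0+M1)/6=374/93
seg 1: a=5, c=M1/2=-104/31, d=(M2−M1)/(6·1)=316/93, b=Δ1−h1·(2M1+M2)/6=-562/93
seg 2: a=-1, c=M2/2=212/31, d=(M3−M2)/(6·1)=-212/93, b=Δ2−h2·(2M2+M3)/6=-238/93
t_q=19/4 → seg 2, τ=3/4; S=-1+-238/93·τ+212/31·τ²+-212/93·τ³=-17/496

  seg 0: a=3 b=374/93 c=0 d=-104/279
  seg 1: a=5 b=-562/93 c=-104/31 d=316/93
  seg 2: a=-1 b=-238/93 c=212/31 d=-212/93
S(19/4) = -17/496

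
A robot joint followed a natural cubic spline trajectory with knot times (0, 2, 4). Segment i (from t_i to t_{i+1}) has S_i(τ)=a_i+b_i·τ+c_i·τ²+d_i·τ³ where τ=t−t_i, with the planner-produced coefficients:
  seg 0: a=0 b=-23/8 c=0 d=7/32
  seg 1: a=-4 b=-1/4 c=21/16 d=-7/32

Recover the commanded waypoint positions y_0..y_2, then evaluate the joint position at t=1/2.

y_0=0 y_1=-4 y_2=-1
S(1/2) = -361/256

y_0 = S_0(0) = a_0 = 0
y_1 = S_1(0) = a_1 = -4
y_2 = S_1(2) = -1
t_q=1/2 is in segment 0 (τ=1/2); S_0(τ)=-361/256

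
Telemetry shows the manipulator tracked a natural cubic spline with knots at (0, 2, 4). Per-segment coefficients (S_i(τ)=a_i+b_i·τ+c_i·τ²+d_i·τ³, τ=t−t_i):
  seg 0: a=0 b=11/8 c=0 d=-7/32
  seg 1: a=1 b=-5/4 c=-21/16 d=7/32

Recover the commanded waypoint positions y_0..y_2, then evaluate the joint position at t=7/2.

y_0=0 y_1=1 y_2=-5
S(7/2) = -791/256

y_0 = S_0(0) = a_0 = 0
y_1 = S_1(0) = a_1 = 1
y_2 = S_1(2) = -5
t_q=7/2 is in segment 1 (τ=3/2); S_1(τ)=-791/256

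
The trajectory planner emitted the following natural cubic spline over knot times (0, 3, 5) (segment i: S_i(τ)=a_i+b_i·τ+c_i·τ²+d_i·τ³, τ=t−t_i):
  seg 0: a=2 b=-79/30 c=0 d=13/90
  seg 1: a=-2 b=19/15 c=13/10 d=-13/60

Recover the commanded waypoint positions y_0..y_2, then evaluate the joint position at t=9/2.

y_0=2 y_1=-2 y_2=4
S(9/2) = 67/32

y_0 = S_0(0) = a_0 = 2
y_1 = S_1(0) = a_1 = -2
y_2 = S_1(2) = 4
t_q=9/2 is in segment 1 (τ=3/2); S_1(τ)=67/32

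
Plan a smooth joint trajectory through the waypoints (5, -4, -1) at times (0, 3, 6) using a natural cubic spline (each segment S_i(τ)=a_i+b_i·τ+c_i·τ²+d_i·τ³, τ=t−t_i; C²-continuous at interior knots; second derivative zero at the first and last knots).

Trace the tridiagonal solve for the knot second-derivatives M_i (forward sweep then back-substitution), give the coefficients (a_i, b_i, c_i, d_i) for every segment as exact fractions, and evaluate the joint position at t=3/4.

Δ: Δ0=-3, Δ1=1
row 1: diag=12, rhs=24; c'=1/4, d'=2
back: M1=2
M: M0=0, M1=2, M2=0
seg 0: a=5, c=M0/2=0, d=(M1−M0)/(6·3)=1/9, b=Δ0−h0·(2M0+M1)/6=-4
seg 1: a=-4, c=M1/2=1, d=(M2−M1)/(6·3)=-1/9, b=Δ1−h1·(2M1+M2)/6=-1
t_q=3/4 → seg 0, τ=3/4; S=5+-4·τ+0·τ²+1/9·τ³=131/64

  seg 0: a=5 b=-4 c=0 d=1/9
  seg 1: a=-4 b=-1 c=1 d=-1/9
S(3/4) = 131/64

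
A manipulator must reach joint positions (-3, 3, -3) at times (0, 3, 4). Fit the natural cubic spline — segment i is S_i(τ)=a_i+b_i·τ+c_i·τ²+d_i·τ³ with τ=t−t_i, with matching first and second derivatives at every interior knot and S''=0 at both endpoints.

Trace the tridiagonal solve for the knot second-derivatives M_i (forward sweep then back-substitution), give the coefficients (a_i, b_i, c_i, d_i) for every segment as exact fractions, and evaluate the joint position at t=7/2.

Δ: Δ0=2, Δ1=-6
row 1: diag=8, rhs=-48; c'=1/8, d'=-6
back: M1=-6
M: M0=0, M1=-6, M2=0
seg 0: a=-3, c=M0/2=0, d=(M1−M0)/(6·3)=-1/3, b=Δ0−h0·(2M0+M1)/6=5
seg 1: a=3, c=M1/2=-3, d=(M2−M1)/(6·1)=1, b=Δ1−h1·(2M1+M2)/6=-4
t_q=7/2 → seg 1, τ=1/2; S=3+-4·τ+-3·τ²+1·τ³=3/8

  seg 0: a=-3 b=5 c=0 d=-1/3
  seg 1: a=3 b=-4 c=-3 d=1
S(7/2) = 3/8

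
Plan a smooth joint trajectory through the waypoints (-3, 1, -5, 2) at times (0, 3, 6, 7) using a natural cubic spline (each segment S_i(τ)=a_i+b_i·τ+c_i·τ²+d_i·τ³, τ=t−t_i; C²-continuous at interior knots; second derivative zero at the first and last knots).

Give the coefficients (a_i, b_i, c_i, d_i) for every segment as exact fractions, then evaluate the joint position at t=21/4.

  seg 0: a=-3 b=277/87 c=0 d=-161/783
  seg 1: a=1 b=-206/87 c=-161/87 d=515/783
  seg 2: a=-5 b=373/87 c=118/29 d=-118/87
S(21/4) = -11515/1856

Δ: Δ0=4/3, Δ1=-2, Δ2=7
row 1: diag=12, rhs=-20; c'=1/4, d'=-5/3
row 2: denom=8−3·1/4=29/4; d'=(54−3·-5/3)/(29/4)=236/29
back: M2=236/29
back: M1=-5/3−1/4·236/29=-322/87
M: M0=0, M1=-322/87, M2=236/29, M3=0
seg 0: a=-3, c=M0/2=0, d=(M1−M0)/(6·3)=-161/783, b=Δ0−h0·(2M0+M1)/6=277/87
seg 1: a=1, c=M1/2=-161/87, d=(M2−M1)/(6·3)=515/783, b=Δ1−h1·(2M1+M2)/6=-206/87
seg 2: a=-5, c=M2/2=118/29, d=(M3−M2)/(6·1)=-118/87, b=Δ2−h2·(2M2+M3)/6=373/87
t_q=21/4 → seg 1, τ=9/4; S=1+-206/87·τ+-161/87·τ²+515/783·τ³=-11515/1856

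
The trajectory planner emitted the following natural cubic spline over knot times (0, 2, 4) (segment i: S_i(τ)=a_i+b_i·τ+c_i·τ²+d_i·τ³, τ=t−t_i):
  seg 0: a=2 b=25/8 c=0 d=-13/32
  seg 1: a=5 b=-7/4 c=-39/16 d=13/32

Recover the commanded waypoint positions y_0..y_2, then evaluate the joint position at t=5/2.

y_0 = S_0(0) = a_0 = 2
y_1 = S_1(0) = a_1 = 5
y_2 = S_1(2) = -5
t_q=5/2 is in segment 1 (τ=1/2); S_1(τ)=913/256

y_0=2 y_1=5 y_2=-5
S(5/2) = 913/256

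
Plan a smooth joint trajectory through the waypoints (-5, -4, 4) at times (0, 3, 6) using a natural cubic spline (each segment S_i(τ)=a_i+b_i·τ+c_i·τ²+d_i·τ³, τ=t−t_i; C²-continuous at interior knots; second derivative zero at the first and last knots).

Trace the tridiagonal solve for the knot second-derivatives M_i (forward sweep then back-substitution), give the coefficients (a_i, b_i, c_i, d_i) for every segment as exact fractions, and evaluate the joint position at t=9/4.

Δ: Δ0=1/3, Δ1=8/3
row 1: diag=12, rhs=14; c'=1/4, d'=7/6
back: M1=7/6
M: M0=0, M1=7/6, M2=0
seg 0: a=-5, c=M0/2=0, d=(M1−M0)/(6·3)=7/108, b=Δ0−h0·(2M0+M1)/6=-1/4
seg 1: a=-4, c=M1/2=7/12, d=(M2−M1)/(6·3)=-7/108, b=Δ1−h1·(2M1+M2)/6=3/2
t_q=9/4 → seg 0, τ=9/4; S=-5+-1/4·τ+0·τ²+7/108·τ³=-1235/256

  seg 0: a=-5 b=-1/4 c=0 d=7/108
  seg 1: a=-4 b=3/2 c=7/12 d=-7/108
S(9/4) = -1235/256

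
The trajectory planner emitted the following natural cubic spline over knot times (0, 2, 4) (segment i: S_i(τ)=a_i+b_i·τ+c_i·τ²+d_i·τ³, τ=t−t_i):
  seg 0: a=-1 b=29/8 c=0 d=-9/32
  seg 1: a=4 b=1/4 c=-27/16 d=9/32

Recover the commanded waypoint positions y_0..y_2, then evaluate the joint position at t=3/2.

y_0 = S_0(0) = a_0 = -1
y_1 = S_1(0) = a_1 = 4
y_2 = S_1(2) = 0
t_q=3/2 is in segment 0 (τ=3/2); S_0(τ)=893/256

y_0=-1 y_1=4 y_2=0
S(3/2) = 893/256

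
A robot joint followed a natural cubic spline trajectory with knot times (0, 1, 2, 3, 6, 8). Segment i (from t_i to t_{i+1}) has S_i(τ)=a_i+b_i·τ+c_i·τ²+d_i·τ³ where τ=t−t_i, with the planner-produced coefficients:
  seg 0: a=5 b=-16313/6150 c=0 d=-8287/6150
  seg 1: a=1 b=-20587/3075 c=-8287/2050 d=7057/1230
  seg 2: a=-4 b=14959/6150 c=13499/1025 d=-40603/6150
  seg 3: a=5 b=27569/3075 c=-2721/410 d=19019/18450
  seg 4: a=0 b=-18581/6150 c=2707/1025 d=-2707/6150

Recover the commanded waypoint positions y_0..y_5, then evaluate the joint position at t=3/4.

y_0 = S_0(0) = a_0 = 5
y_1 = S_1(0) = a_1 = 1
y_2 = S_2(0) = a_2 = -4
y_3 = S_3(0) = a_3 = 5
y_4 = S_4(0) = a_4 = 0
y_5 = S_4(2) = 1
t_q=3/4 is in segment 0 (τ=3/4); S_0(τ)=320409/131200

y_0=5 y_1=1 y_2=-4 y_3=5 y_4=0 y_5=1
S(3/4) = 320409/131200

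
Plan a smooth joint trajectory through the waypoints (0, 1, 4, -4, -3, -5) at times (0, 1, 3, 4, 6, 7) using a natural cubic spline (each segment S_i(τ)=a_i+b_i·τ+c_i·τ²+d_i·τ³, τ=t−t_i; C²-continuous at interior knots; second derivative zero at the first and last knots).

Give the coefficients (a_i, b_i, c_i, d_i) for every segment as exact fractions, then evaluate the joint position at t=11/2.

  seg 0: a=0 b=175/988 c=0 d=813/988
  seg 1: a=1 b=1307/494 c=2439/988 d=-3005/1976
  seg 2: a=4 b=-1415/247 c=-1644/247 d=57/13
  seg 3: a=-4 b=-1454/247 c=1605/247 d=-3265/1976
  seg 4: a=-3 b=137/494 c=-3375/988 d=1125/988
S(11/2) = -59851/15808

Δ: Δ0=1, Δ1=3/2, Δ2=-8, Δ3=1/2, Δ4=-2
row 1: diag=6, rhs=3; c'=1/3, d'=1/2
row 2: denom=6−2·1/3=16/3; d'=(-57−2·1/2)/(16/3)=-87/8
row 3: denom=6−1·3/16=93/16; d'=(51−1·-87/8)/(93/16)=330/31
row 4: denom=6−2·32/93=494/93; d'=(-15−2·330/31)/(494/93)=-3375/494
back: M4=-3375/494
back: M3=330/31−32/93·-3375/494=3210/247
back: M2=-87/8−3/16·3210/247=-3288/247
back: M1=1/2−1/3·-3288/247=2439/494
M: M0=0, M1=2439/494, M2=-3288/247, M3=3210/247, M4=-3375/494, M5=0
seg 0: a=0, c=M0/2=0, d=(M1−M0)/(6·1)=813/988, b=Δ0−h0·(2M0+M1)/6=175/988
seg 1: a=1, c=M1/2=2439/988, d=(M2−M1)/(6·2)=-3005/1976, b=Δ1−h1·(2M1+M2)/6=1307/494
seg 2: a=4, c=M2/2=-1644/247, d=(M3−M2)/(6·1)=57/13, b=Δ2−h2·(2M2+M3)/6=-1415/247
seg 3: a=-4, c=M3/2=1605/247, d=(M4−M3)/(6·2)=-3265/1976, b=Δ3−h3·(2M3+M4)/6=-1454/247
seg 4: a=-3, c=M4/2=-3375/988, d=(M5−M4)/(6·1)=1125/988, b=Δ4−h4·(2M4+M5)/6=137/494
t_q=11/2 → seg 3, τ=3/2; S=-4+-1454/247·τ+1605/247·τ²+-3265/1976·τ³=-59851/15808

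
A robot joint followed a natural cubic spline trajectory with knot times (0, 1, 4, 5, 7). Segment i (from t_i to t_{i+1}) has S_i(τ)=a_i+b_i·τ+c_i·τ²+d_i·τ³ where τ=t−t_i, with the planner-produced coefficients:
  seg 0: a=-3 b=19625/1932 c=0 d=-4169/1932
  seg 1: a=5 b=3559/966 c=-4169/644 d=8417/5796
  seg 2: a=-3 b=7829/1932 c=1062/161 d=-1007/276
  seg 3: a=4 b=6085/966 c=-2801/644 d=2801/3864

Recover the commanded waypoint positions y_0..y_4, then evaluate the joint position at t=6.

y_0 = S_0(0) = a_0 = -3
y_1 = S_1(0) = a_1 = 5
y_2 = S_2(0) = a_2 = -3
y_3 = S_3(0) = a_3 = 4
y_4 = S_3(2) = 5
t_q=6 is in segment 3 (τ=1); S_3(τ)=8597/1288

y_0=-3 y_1=5 y_2=-3 y_3=4 y_4=5
S(6) = 8597/1288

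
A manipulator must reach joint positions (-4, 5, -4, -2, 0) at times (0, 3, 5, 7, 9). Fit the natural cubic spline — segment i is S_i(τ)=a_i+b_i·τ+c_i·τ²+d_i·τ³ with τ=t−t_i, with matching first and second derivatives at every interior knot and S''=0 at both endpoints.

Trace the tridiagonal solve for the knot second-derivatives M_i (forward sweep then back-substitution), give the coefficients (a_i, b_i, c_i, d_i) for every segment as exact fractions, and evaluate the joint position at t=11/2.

Δ: Δ0=3, Δ1=-9/2, Δ2=1, Δ3=1
row 1: diag=10, rhs=-45; c'=1/5, d'=-9/2
row 2: denom=8−2·1/5=38/5; d'=(33−2·-9/2)/(38/5)=105/19
row 3: denom=8−2·5/19=142/19; d'=(0−2·105/19)/(142/19)=-105/71
back: M3=-105/71
back: M2=105/19−5/19·-105/71=420/71
back: M1=-9/2−1/5·420/71=-807/142
M: M0=0, M1=-807/142, M2=420/71, M3=-105/71, M4=0
seg 0: a=-4, c=M0/2=0, d=(M1−M0)/(6·3)=-269/852, b=Δ0−h0·(2M0+M1)/6=1659/284
seg 1: a=5, c=M1/2=-807/284, d=(M2−M1)/(6·2)=549/568, b=Δ1−h1·(2M1+M2)/6=-381/142
seg 2: a=-4, c=M2/2=210/71, d=(M3−M2)/(6·2)=-175/284, b=Δ2−h2·(2M2+M3)/6=-174/71
seg 3: a=-2, c=M3/2=-105/142, d=(M4−M3)/(6·2)=35/284, b=Δ3−h3·(2M3+M4)/6=141/71
t_q=11/2 → seg 2, τ=1/2; S=-4+-174/71·τ+210/71·τ²+-175/284·τ³=-10367/2272

  seg 0: a=-4 b=1659/284 c=0 d=-269/852
  seg 1: a=5 b=-381/142 c=-807/284 d=549/568
  seg 2: a=-4 b=-174/71 c=210/71 d=-175/284
  seg 3: a=-2 b=141/71 c=-105/142 d=35/284
S(11/2) = -10367/2272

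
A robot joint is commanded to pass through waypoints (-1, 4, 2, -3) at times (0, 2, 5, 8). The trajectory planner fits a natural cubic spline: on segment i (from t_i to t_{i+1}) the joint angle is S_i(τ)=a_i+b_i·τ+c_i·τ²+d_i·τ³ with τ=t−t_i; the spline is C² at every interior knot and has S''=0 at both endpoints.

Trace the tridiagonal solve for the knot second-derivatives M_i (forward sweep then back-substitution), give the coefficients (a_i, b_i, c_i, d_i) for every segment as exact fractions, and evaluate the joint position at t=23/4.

  seg 0: a=-1 b=695/222 c=0 d=-35/222
  seg 1: a=4 b=275/222 c=-35/37 d=23/222
  seg 2: a=2 b=-182/111 c=-1/74 d=1/666
S(23/4) = 3615/4736

Δ: Δ0=5/2, Δ1=-2/3, Δ2=-5/3
row 1: diag=10, rhs=-19; c'=3/10, d'=-19/10
row 2: denom=12−3·3/10=111/10; d'=(-6−3·-19/10)/(111/10)=-1/37
back: M2=-1/37
back: M1=-19/10−3/10·-1/37=-70/37
M: M0=0, M1=-70/37, M2=-1/37, M3=0
seg 0: a=-1, c=M0/2=0, d=(M1−M0)/(6·2)=-35/222, b=Δ0−h0·(2M0+M1)/6=695/222
seg 1: a=4, c=M1/2=-35/37, d=(M2−M1)/(6·3)=23/222, b=Δ1−h1·(2M1+M2)/6=275/222
seg 2: a=2, c=M2/2=-1/74, d=(M3−M2)/(6·3)=1/666, b=Δ2−h2·(2M2+M3)/6=-182/111
t_q=23/4 → seg 2, τ=3/4; S=2+-182/111·τ+-1/74·τ²+1/666·τ³=3615/4736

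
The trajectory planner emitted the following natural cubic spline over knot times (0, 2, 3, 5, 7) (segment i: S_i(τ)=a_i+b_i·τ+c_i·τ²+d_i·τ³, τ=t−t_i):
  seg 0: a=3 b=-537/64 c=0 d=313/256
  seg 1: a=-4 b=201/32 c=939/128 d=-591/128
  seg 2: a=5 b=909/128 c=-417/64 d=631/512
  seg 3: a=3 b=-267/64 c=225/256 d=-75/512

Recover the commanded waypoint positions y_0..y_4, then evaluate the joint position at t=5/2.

y_0 = S_0(0) = a_0 = 3
y_1 = S_1(0) = a_1 = -4
y_2 = S_2(0) = a_2 = 5
y_3 = S_3(0) = a_3 = 3
y_4 = S_3(2) = -3
t_q=5/2 is in segment 1 (τ=1/2); S_1(τ)=407/1024

y_0=3 y_1=-4 y_2=5 y_3=3 y_4=-3
S(5/2) = 407/1024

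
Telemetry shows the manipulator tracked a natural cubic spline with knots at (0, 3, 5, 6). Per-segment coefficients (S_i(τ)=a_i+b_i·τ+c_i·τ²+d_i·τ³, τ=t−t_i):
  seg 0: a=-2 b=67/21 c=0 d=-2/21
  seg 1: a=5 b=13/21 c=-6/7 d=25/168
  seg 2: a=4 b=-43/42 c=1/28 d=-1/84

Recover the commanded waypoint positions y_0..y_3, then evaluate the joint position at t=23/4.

y_0 = S_0(0) = a_0 = -2
y_1 = S_1(0) = a_1 = 5
y_2 = S_2(0) = a_2 = 4
y_3 = S_2(1) = 3
t_q=23/4 is in segment 2 (τ=3/4); S_2(τ)=5819/1792

y_0=-2 y_1=5 y_2=4 y_3=3
S(23/4) = 5819/1792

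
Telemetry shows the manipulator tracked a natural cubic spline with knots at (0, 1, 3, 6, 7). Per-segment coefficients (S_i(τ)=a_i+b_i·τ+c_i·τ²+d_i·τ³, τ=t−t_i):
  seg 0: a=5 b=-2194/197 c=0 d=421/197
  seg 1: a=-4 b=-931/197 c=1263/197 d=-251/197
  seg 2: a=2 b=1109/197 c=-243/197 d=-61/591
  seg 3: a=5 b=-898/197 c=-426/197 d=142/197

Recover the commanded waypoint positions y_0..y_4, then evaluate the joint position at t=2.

y_0=5 y_1=-4 y_2=2 y_3=5 y_4=-1
S(2) = -707/197

y_0 = S_0(0) = a_0 = 5
y_1 = S_1(0) = a_1 = -4
y_2 = S_2(0) = a_2 = 2
y_3 = S_3(0) = a_3 = 5
y_4 = S_3(1) = -1
t_q=2 is in segment 1 (τ=1); S_1(τ)=-707/197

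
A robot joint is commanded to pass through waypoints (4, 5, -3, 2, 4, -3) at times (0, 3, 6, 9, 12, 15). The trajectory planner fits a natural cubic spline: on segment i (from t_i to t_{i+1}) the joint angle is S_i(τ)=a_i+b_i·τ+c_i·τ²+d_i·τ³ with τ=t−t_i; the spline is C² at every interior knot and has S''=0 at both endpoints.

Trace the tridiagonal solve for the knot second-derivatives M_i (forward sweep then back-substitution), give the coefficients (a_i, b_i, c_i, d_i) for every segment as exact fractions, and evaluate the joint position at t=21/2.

  seg 0: a=4 b=911/627 c=0 d=-26/209
  seg 1: a=5 b=-1195/627 c=-234/209 d=181/627
  seg 2: a=-3 b=-520/627 c=309/209 d=-64/297
  seg 3: a=2 b=1394/627 c=-289/627 d=-109/5643
  seg 4: a=4 b=-667/627 c=-398/627 d=398/5643
S(21/2) = 7077/1672

Δ: Δ0=1/3, Δ1=-8/3, Δ2=5/3, Δ3=2/3, Δ4=-7/3
row 1: diag=12, rhs=-18; c'=1/4, d'=-3/2
row 2: denom=12−3·1/4=45/4; d'=(26−3·-3/2)/(45/4)=122/45
row 3: denom=12−3·4/15=56/5; d'=(-6−3·122/45)/(56/5)=-53/42
row 4: denom=12−3·15/56=627/56; d'=(-18−3·-53/42)/(627/56)=-796/627
back: M4=-796/627
back: M3=-53/42−15/56·-796/627=-578/627
back: M2=122/45−4/15·-578/627=618/209
back: M1=-3/2−1/4·618/209=-468/209
M: M0=0, M1=-468/209, M2=618/209, M3=-578/627, M4=-796/627, M5=0
seg 0: a=4, c=M0/2=0, d=(M1−M0)/(6·3)=-26/209, b=Δ0−h0·(2M0+M1)/6=911/627
seg 1: a=5, c=M1/2=-234/209, d=(M2−M1)/(6·3)=181/627, b=Δ1−h1·(2M1+M2)/6=-1195/627
seg 2: a=-3, c=M2/2=309/209, d=(M3−M2)/(6·3)=-64/297, b=Δ2−h2·(2M2+M3)/6=-520/627
seg 3: a=2, c=M3/2=-289/627, d=(M4−M3)/(6·3)=-109/5643, b=Δ3−h3·(2M3+M4)/6=1394/627
seg 4: a=4, c=M4/2=-398/627, d=(M5−M4)/(6·3)=398/5643, b=Δ4−h4·(2M4+M5)/6=-667/627
t_q=21/2 → seg 3, τ=3/2; S=2+1394/627·τ+-289/627·τ²+-109/5643·τ³=7077/1672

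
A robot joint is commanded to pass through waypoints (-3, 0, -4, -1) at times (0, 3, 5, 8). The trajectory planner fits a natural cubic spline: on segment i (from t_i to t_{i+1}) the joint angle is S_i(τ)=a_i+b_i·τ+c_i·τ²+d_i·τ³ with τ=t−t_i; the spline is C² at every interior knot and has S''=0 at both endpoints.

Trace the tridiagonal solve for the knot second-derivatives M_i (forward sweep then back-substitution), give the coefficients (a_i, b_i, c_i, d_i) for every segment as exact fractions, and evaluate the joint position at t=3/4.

  seg 0: a=-3 b=17/8 c=0 d=-1/8
  seg 1: a=0 b=-5/4 c=-9/8 d=3/8
  seg 2: a=-4 b=-5/4 c=9/8 d=-1/8
S(3/4) = -747/512

Δ: Δ0=1, Δ1=-2, Δ2=1
row 1: diag=10, rhs=-18; c'=1/5, d'=-9/5
row 2: denom=10−2·1/5=48/5; d'=(18−2·-9/5)/(48/5)=9/4
back: M2=9/4
back: M1=-9/5−1/5·9/4=-9/4
M: M0=0, M1=-9/4, M2=9/4, M3=0
seg 0: a=-3, c=M0/2=0, d=(M1−M0)/(6·3)=-1/8, b=Δ0−h0·(2M0+M1)/6=17/8
seg 1: a=0, c=M1/2=-9/8, d=(M2−M1)/(6·2)=3/8, b=Δ1−h1·(2M1+M2)/6=-5/4
seg 2: a=-4, c=M2/2=9/8, d=(M3−M2)/(6·3)=-1/8, b=Δ2−h2·(2M2+M3)/6=-5/4
t_q=3/4 → seg 0, τ=3/4; S=-3+17/8·τ+0·τ²+-1/8·τ³=-747/512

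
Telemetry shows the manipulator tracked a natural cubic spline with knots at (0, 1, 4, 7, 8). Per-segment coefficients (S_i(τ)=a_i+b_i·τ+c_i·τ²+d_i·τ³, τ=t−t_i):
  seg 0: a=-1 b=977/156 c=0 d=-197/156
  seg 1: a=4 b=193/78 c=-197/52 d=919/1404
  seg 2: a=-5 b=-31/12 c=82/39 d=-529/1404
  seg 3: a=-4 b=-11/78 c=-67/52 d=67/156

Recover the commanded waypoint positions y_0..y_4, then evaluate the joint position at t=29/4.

y_0=-1 y_1=4 y_2=-5 y_3=-4 y_4=-5
S(29/4) = -13675/3328

y_0 = S_0(0) = a_0 = -1
y_1 = S_1(0) = a_1 = 4
y_2 = S_2(0) = a_2 = -5
y_3 = S_3(0) = a_3 = -4
y_4 = S_3(1) = -5
t_q=29/4 is in segment 3 (τ=1/4); S_3(τ)=-13675/3328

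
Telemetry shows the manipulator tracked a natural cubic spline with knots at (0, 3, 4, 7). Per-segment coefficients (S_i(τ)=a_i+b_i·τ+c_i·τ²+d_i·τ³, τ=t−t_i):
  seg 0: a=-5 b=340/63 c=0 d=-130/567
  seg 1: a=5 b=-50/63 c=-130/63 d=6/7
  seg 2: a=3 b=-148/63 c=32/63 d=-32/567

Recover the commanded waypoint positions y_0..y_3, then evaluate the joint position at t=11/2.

y_0 = S_0(0) = a_0 = -5
y_1 = S_1(0) = a_1 = 5
y_2 = S_2(0) = a_2 = 3
y_3 = S_2(3) = -1
t_q=11/2 is in segment 2 (τ=3/2); S_2(τ)=3/7

y_0=-5 y_1=5 y_2=3 y_3=-1
S(11/2) = 3/7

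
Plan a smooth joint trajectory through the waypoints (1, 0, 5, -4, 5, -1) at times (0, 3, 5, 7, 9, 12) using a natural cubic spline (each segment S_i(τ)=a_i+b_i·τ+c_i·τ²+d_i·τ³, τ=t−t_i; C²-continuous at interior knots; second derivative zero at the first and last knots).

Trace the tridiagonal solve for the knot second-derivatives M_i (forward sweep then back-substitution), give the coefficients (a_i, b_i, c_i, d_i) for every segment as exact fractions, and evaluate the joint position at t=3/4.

  seg 0: a=1 b=-1381/672 c=0 d=1157/6048
  seg 1: a=0 b=1045/336 c=1157/672 d=-227/224
  seg 2: a=5 b=-727/336 c=-2929/672 d=67/42
  seg 3: a=-4 b=-51/112 c=3503/672 d=-919/672
  seg 4: a=5 b=1339/336 c=-2011/672 d=2011/6048
S(3/4) = -6603/14336

Δ: Δ0=-1/3, Δ1=5/2, Δ2=-9/2, Δ3=9/2, Δ4=-2
row 1: diag=10, rhs=17; c'=1/5, d'=17/10
row 2: denom=8−2·1/5=38/5; d'=(-42−2·17/10)/(38/5)=-227/38
row 3: denom=8−2·5/19=142/19; d'=(54−2·-227/38)/(142/19)=1253/142
row 4: denom=10−2·19/71=672/71; d'=(-39−2·1253/142)/(672/71)=-2011/336
back: M4=-2011/336
back: M3=1253/142−19/71·-2011/336=3503/336
back: M2=-227/38−5/19·3503/336=-2929/336
back: M1=17/10−1/5·-2929/336=1157/336
M: M0=0, M1=1157/336, M2=-2929/336, M3=3503/336, M4=-2011/336, M5=0
seg 0: a=1, c=M0/2=0, d=(M1−M0)/(6·3)=1157/6048, b=Δ0−h0·(2M0+M1)/6=-1381/672
seg 1: a=0, c=M1/2=1157/672, d=(M2−M1)/(6·2)=-227/224, b=Δ1−h1·(2M1+M2)/6=1045/336
seg 2: a=5, c=M2/2=-2929/672, d=(M3−M2)/(6·2)=67/42, b=Δ2−h2·(2M2+M3)/6=-727/336
seg 3: a=-4, c=M3/2=3503/672, d=(M4−M3)/(6·2)=-919/672, b=Δ3−h3·(2M3+M4)/6=-51/112
seg 4: a=5, c=M4/2=-2011/672, d=(M5−M4)/(6·3)=2011/6048, b=Δ4−h4·(2M4+M5)/6=1339/336
t_q=3/4 → seg 0, τ=3/4; S=1+-1381/672·τ+0·τ²+1157/6048·τ³=-6603/14336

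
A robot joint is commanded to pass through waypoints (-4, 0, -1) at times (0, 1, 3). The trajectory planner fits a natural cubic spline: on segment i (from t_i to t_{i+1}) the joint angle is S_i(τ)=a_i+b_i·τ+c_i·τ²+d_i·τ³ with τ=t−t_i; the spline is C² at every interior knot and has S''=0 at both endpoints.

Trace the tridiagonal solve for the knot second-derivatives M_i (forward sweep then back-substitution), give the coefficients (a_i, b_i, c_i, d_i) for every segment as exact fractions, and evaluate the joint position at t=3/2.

  seg 0: a=-4 b=19/4 c=0 d=-3/4
  seg 1: a=0 b=5/2 c=-9/4 d=3/8
S(3/2) = 47/64

Δ: Δ0=4, Δ1=-1/2
row 1: diag=6, rhs=-27; c'=1/3, d'=-9/2
back: M1=-9/2
M: M0=0, M1=-9/2, M2=0
seg 0: a=-4, c=M0/2=0, d=(M1−M0)/(6·1)=-3/4, b=Δ0−h0·(2M0+M1)/6=19/4
seg 1: a=0, c=M1/2=-9/4, d=(M2−M1)/(6·2)=3/8, b=Δ1−h1·(2M1+M2)/6=5/2
t_q=3/2 → seg 1, τ=1/2; S=0+5/2·τ+-9/4·τ²+3/8·τ³=47/64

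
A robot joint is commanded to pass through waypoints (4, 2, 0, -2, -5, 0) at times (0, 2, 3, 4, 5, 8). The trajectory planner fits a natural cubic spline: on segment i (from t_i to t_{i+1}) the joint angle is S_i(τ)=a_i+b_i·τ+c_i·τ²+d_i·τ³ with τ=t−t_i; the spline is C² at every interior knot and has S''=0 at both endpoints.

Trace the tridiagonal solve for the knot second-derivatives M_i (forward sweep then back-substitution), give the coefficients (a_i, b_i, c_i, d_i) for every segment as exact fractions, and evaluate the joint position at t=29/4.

  seg 0: a=4 b=-1223/1995 c=0 d=-193/1995
  seg 1: a=2 b=-3539/1995 c=-386/665 d=101/285
  seg 2: a=0 b=-3734/1995 c=321/665 d=-1219/1995
  seg 3: a=-2 b=-1093/399 c=-898/665 d=2174/1995
  seg 4: a=-5 b=-4331/1995 c=1276/665 d=-1276/5985
S(29/4) = -5531/2128

Δ: Δ0=-1, Δ1=-2, Δ2=-2, Δ3=-3, Δ4=5/3
row 1: diag=6, rhs=-6; c'=1/6, d'=-1
row 2: denom=4−1·1/6=23/6; d'=(0−1·-1)/(23/6)=6/23
row 3: denom=4−1·6/23=86/23; d'=(-6−1·6/23)/(86/23)=-72/43
row 4: denom=8−1·23/86=665/86; d'=(28−1·-72/43)/(665/86)=2552/665
back: M4=2552/665
back: M3=-72/43−23/86·2552/665=-1796/665
back: M2=6/23−6/23·-1796/665=642/665
back: M1=-1−1/6·642/665=-772/665
M: M0=0, M1=-772/665, M2=642/665, M3=-1796/665, M4=2552/665, M5=0
seg 0: a=4, c=M0/2=0, d=(M1−M0)/(6·2)=-193/1995, b=Δ0−h0·(2M0+M1)/6=-1223/1995
seg 1: a=2, c=M1/2=-386/665, d=(M2−M1)/(6·1)=101/285, b=Δ1−h1·(2M1+M2)/6=-3539/1995
seg 2: a=0, c=M2/2=321/665, d=(M3−M2)/(6·1)=-1219/1995, b=Δ2−h2·(2M2+M3)/6=-3734/1995
seg 3: a=-2, c=M3/2=-898/665, d=(M4−M3)/(6·1)=2174/1995, b=Δ3−h3·(2M3+M4)/6=-1093/399
seg 4: a=-5, c=M4/2=1276/665, d=(M5−M4)/(6·3)=-1276/5985, b=Δ4−h4·(2M4+M5)/6=-4331/1995
t_q=29/4 → seg 4, τ=9/4; S=-5+-4331/1995·τ+1276/665·τ²+-1276/5985·τ³=-5531/2128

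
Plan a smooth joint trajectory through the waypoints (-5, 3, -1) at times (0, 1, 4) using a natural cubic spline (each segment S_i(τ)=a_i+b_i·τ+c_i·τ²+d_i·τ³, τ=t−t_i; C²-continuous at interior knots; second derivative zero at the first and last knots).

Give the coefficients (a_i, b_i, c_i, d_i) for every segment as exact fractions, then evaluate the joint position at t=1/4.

Δ: Δ0=8, Δ1=-4/3
row 1: diag=8, rhs=-56; c'=3/8, d'=-7
back: M1=-7
M: M0=0, M1=-7, M2=0
seg 0: a=-5, c=M0/2=0, d=(M1−M0)/(6·1)=-7/6, b=Δ0−h0·(2M0+M1)/6=55/6
seg 1: a=3, c=M1/2=-7/2, d=(M2−M1)/(6·3)=7/18, b=Δ1−h1·(2M1+M2)/6=17/3
t_q=1/4 → seg 0, τ=1/4; S=-5+55/6·τ+0·τ²+-7/6·τ³=-349/128

  seg 0: a=-5 b=55/6 c=0 d=-7/6
  seg 1: a=3 b=17/3 c=-7/2 d=7/18
S(1/4) = -349/128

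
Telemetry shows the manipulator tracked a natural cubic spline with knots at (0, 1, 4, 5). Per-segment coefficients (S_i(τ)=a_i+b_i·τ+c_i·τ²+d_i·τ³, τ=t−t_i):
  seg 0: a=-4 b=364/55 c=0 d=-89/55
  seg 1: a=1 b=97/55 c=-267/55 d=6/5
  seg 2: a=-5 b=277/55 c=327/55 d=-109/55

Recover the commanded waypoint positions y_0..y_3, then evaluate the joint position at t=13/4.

y_0 = S_0(0) = a_0 = -4
y_1 = S_1(0) = a_1 = 1
y_2 = S_2(0) = a_2 = -5
y_3 = S_2(1) = 4
t_q=13/4 is in segment 1 (τ=9/4); S_1(τ)=-10453/1760

y_0=-4 y_1=1 y_2=-5 y_3=4
S(13/4) = -10453/1760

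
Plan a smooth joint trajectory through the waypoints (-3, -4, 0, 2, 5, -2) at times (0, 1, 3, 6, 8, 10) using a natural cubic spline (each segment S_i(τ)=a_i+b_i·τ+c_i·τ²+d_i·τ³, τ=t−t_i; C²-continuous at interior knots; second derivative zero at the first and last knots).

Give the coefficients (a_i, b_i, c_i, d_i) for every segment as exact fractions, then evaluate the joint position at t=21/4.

Δ: Δ0=-1, Δ1=2, Δ2=2/3, Δ3=3/2, Δ4=-7/2
row 1: diag=6, rhs=18; c'=1/3, d'=3
row 2: denom=10−2·1/3=28/3; d'=(-8−2·3)/(28/3)=-3/2
row 3: denom=10−3·9/28=253/28; d'=(5−3·-3/2)/(253/28)=266/253
row 4: denom=8−2·56/253=1912/253; d'=(-30−2·266/253)/(1912/253)=-4061/956
back: M4=-4061/956
back: M3=266/253−56/253·-4061/956=476/239
back: M2=-3/2−9/28·476/239=-1023/478
back: M1=3−1/3·-1023/478=1775/478
M: M0=0, M1=1775/478, M2=-1023/478, M3=476/239, M4=-4061/956, M5=0
seg 0: a=-3, c=M0/2=0, d=(M1−M0)/(6·1)=1775/2868, b=Δ0−h0·(2M0+M1)/6=-4643/2868
seg 1: a=-4, c=M1/2=1775/956, d=(M2−M1)/(6·2)=-1399/2868, b=Δ1−h1·(2M1+M2)/6=341/1434
seg 2: a=0, c=M2/2=-1023/956, d=(M3−M2)/(6·3)=1975/8604, b=Δ2−h2·(2M2+M3)/6=2597/1434
seg 3: a=2, c=M3/2=238/239, d=(M4−M3)/(6·2)=-5965/11472, b=Δ3−h3·(2M3+M4)/6=4555/2868
seg 4: a=5, c=M4/2=-4061/1912, d=(M5−M4)/(6·2)=4061/11472, b=Δ4−h4·(2M4+M5)/6=-479/717
t_q=21/4 → seg 2, τ=9/4; S=0+2597/1434·τ+-1023/956·τ²+1975/8604·τ³=77835/61184

  seg 0: a=-3 b=-4643/2868 c=0 d=1775/2868
  seg 1: a=-4 b=341/1434 c=1775/956 d=-1399/2868
  seg 2: a=0 b=2597/1434 c=-1023/956 d=1975/8604
  seg 3: a=2 b=4555/2868 c=238/239 d=-5965/11472
  seg 4: a=5 b=-479/717 c=-4061/1912 d=4061/11472
S(21/4) = 77835/61184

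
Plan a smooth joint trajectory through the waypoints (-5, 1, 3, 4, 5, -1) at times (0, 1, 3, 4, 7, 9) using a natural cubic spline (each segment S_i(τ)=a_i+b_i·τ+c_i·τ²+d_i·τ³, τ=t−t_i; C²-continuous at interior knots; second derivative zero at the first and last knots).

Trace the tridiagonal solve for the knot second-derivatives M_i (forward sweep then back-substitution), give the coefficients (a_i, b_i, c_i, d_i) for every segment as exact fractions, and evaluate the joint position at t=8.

  seg 0: a=-5 b=11509/1659 c=0 d=-1555/1659
  seg 1: a=1 b=6844/1659 c=-1555/553 d=4145/6636
  seg 2: a=3 b=619/1659 c=1035/1106 d=-1025/3318
  seg 3: a=4 b=4373/3318 c=5/553 d=-373/3318
  seg 4: a=5 b=-2759/1659 c=-1109/1106 d=1109/6636
S(8) = 5533/2212

Δ: Δ0=6, Δ1=1, Δ2=1, Δ3=1/3, Δ4=-3
row 1: diag=6, rhs=-30; c'=1/3, d'=-5
row 2: denom=6−2·1/3=16/3; d'=(0−2·-5)/(16/3)=15/8
row 3: denom=8−1·3/16=125/16; d'=(-4−1·15/8)/(125/16)=-94/125
row 4: denom=10−3·48/125=1106/125; d'=(-20−3·-94/125)/(1106/125)=-1109/553
back: M4=-1109/553
back: M3=-94/125−48/125·-1109/553=10/553
back: M2=15/8−3/16·10/553=1035/553
back: M1=-5−1/3·1035/553=-3110/553
M: M0=0, M1=-3110/553, M2=1035/553, M3=10/553, M4=-1109/553, M5=0
seg 0: a=-5, c=M0/2=0, d=(M1−M0)/(6·1)=-1555/1659, b=Δ0−h0·(2M0+M1)/6=11509/1659
seg 1: a=1, c=M1/2=-1555/553, d=(M2−M1)/(6·2)=4145/6636, b=Δ1−h1·(2M1+M2)/6=6844/1659
seg 2: a=3, c=M2/2=1035/1106, d=(M3−M2)/(6·1)=-1025/3318, b=Δ2−h2·(2M2+M3)/6=619/1659
seg 3: a=4, c=M3/2=5/553, d=(M4−M3)/(6·3)=-373/3318, b=Δ3−h3·(2M3+M4)/6=4373/3318
seg 4: a=5, c=M4/2=-1109/1106, d=(M5−M4)/(6·2)=1109/6636, b=Δ4−h4·(2M4+M5)/6=-2759/1659
t_q=8 → seg 4, τ=1; S=5+-2759/1659·τ+-1109/1106·τ²+1109/6636·τ³=5533/2212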